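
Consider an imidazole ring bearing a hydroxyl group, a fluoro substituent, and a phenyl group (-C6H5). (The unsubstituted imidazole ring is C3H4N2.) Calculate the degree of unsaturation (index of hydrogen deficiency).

Atom tally by fragment:
  imidazole ring core → C:3 H:4 N:2
  (− 3 ring H displaced by substituents)
  + OH → O:1 H:1
  + F → F:1
  + C6H5 → C:6 H:5
Element totals:
  C: 9
  H: 7
  F: 1
  N: 2
  O: 1
Molecular formula: C9H7FN2O.
DoU = (2C + 2 + N − H − X) / 2 = (2·9 + 2 + 2 − 7 − 1) / 2 = 7.

7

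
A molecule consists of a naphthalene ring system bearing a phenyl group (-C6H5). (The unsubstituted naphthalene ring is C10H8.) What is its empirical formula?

Atom tally by fragment:
  naphthalene ring system core → C:10 H:8
  (− 1 ring H displaced by substituents)
  + C6H5 → C:6 H:5
Element totals:
  C: 16
  H: 12
Molecular formula: C16H12.
gcd of subscripts = 4; dividing each by 4:
  C: 16/4 = 4
  H: 12/4 = 3

C4H3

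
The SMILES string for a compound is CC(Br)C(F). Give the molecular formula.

Atom tally by fragment:
  CH3 → C:1 H:3
  CH(Br) → C:1 H:1 Br:1
  CH2F → C:1 H:2 F:1
Element totals:
  C: 3
  H: 6
  Br: 1
  F: 1

C3H6BrF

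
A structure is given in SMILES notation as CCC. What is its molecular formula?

C3H8

Atom tally by fragment:
  CH3 → C:1 H:3
  CH2 → C:1 H:2
  CH3 → C:1 H:3
Element totals:
  C: 3
  H: 8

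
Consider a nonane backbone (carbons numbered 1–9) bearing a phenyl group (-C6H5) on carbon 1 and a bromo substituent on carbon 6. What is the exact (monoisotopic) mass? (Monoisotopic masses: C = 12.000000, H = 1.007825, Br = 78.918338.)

282.0983

Atom tally by fragment:
  C6H5CH2 → C:7 H:7
  CH2 → C:1 H:2
  CH2 → C:1 H:2
  CH2 → C:1 H:2
  CH2 → C:1 H:2
  CH(Br) → C:1 H:1 Br:1
  CH2 → C:1 H:2
  CH2 → C:1 H:2
  CH3 → C:1 H:3
Element totals:
  C: 15
  H: 23
  Br: 1
Molecular formula: C15H23Br.
  M = 15(12.0) + 23(1.007825) + 78.918338
    = 180.000000 + 23.179975 + 78.918338 = 282.098313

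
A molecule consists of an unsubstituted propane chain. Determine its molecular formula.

C3H8

Atom tally by fragment:
  CH3 → C:1 H:3
  CH2 → C:1 H:2
  CH3 → C:1 H:3
Element totals:
  C: 3
  H: 8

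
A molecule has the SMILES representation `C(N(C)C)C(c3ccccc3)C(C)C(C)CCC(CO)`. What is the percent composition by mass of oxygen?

5.77%

Atom tally by fragment:
  (CH3)2NCH2 → C:3 H:8 N:1
  CH(C6H5) → C:7 H:6
  CH(CH3) → C:2 H:4
  CH(CH3) → C:2 H:4
  CH2 → C:1 H:2
  CH2 → C:1 H:2
  CH2CH2OH → C:2 H:5 O:1
Element totals:
  C: 18
  H: 31
  N: 1
  O: 1
Molecular formula: C18H31NO.
Molar mass = 277.452 g/mol.
Mass from O: 1 × 15.999 = 15.999 g/mol.
%O = 15.999 / 277.452 × 100 = 5.77%.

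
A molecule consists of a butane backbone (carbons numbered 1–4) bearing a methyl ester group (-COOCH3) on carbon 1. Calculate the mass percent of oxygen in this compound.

Atom tally by fragment:
  CH3OOCCH2 → C:3 H:5 O:2
  CH2 → C:1 H:2
  CH2 → C:1 H:2
  CH3 → C:1 H:3
Element totals:
  C: 6
  H: 12
  O: 2
Molecular formula: C6H12O2.
Molar mass = 116.160 g/mol.
Mass from O: 2 × 15.999 = 31.998 g/mol.
%O = 31.998 / 116.160 × 100 = 27.55%.

27.55%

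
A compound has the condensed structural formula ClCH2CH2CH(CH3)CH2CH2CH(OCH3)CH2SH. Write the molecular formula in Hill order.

Element totals:
  C: 9
  H: 19
  Cl: 1
  O: 1
  S: 1

C9H19ClOS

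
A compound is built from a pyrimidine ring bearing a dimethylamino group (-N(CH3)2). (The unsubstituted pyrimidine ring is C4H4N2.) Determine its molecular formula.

Atom tally by fragment:
  pyrimidine ring core → C:4 H:4 N:2
  (− 1 ring H displaced by substituents)
  + N(CH3)2 → N:1 C:2 H:6
Element totals:
  C: 6
  H: 9
  N: 3

C6H9N3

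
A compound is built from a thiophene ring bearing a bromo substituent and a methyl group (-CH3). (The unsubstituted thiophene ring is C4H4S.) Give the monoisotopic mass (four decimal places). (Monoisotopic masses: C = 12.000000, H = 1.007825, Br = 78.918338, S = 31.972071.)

175.9295

Atom tally by fragment:
  thiophene ring core → C:4 H:4 S:1
  (− 2 ring H displaced by substituents)
  + Br → Br:1
  + CH3 → C:1 H:3
Element totals:
  C: 5
  H: 5
  Br: 1
  S: 1
Molecular formula: C5H5BrS.
  M = 5(12.0) + 5(1.007825) + 78.918338 + 31.972071
    = 60.000000 + 5.039125 + 78.918338 + 31.972071 = 175.929534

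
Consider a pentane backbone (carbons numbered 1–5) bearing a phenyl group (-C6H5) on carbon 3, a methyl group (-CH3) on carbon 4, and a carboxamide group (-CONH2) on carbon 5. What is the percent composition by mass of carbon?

76.06%

Atom tally by fragment:
  CH3 → C:1 H:3
  CH2 → C:1 H:2
  CH(C6H5) → C:7 H:6
  CH(CH3) → C:2 H:4
  CH2CONH2 → C:2 H:4 O:1 N:1
Element totals:
  C: 13
  H: 19
  N: 1
  O: 1
Molecular formula: C13H19NO.
Molar mass = 205.301 g/mol.
Mass from C: 13 × 12.011 = 156.143 g/mol.
%C = 156.143 / 205.301 × 100 = 76.06%.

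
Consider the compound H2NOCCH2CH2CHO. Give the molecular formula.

C4H7NO2

Atom tally by fragment:
  H2NOCCH2 → C:2 H:4 O:1 N:1
  CH2CHO → C:2 H:3 O:1
Element totals:
  C: 4
  H: 7
  N: 1
  O: 2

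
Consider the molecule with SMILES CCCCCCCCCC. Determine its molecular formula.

Atom tally by fragment:
  CH3 → C:1 H:3
  CH2 → C:1 H:2
  CH2 → C:1 H:2
  CH2 → C:1 H:2
  CH2 → C:1 H:2
  CH2 → C:1 H:2
  CH2 → C:1 H:2
  CH2 → C:1 H:2
  CH2 → C:1 H:2
  CH3 → C:1 H:3
Element totals:
  C: 10
  H: 22

C10H22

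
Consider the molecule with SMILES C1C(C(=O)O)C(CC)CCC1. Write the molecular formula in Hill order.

Atom tally by fragment:
  cyclohexane ring core → C:6 H:12
  (− 2 ring H displaced by substituents)
  + COOH → C:1 H:1 O:2
  + C2H5 → C:2 H:5
Element totals:
  C: 9
  H: 16
  O: 2

C9H16O2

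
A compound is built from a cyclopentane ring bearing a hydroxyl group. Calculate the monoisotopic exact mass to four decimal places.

86.0732

Atom tally by fragment:
  cyclopentane ring core → C:5 H:10
  (− 1 ring H displaced by substituents)
  + OH → O:1 H:1
Element totals:
  C: 5
  H: 10
  O: 1
Molecular formula: C5H10O.
  M = 5(12.0) + 10(1.007825) + 15.994915
    = 60.000000 + 10.078250 + 15.994915 = 86.073165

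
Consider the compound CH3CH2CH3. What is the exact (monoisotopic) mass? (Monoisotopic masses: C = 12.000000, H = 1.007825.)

Element totals:
  C: 3
  H: 8
Molecular formula: C3H8.
  M = 3(12.0) + 8(1.007825)
    = 36.000000 + 8.062600 = 44.062600

44.0626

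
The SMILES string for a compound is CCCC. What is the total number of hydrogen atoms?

Atom tally by fragment:
  CH3 → C:1 H:3
  CH2 → C:1 H:2
  CH2 → C:1 H:2
  CH3 → C:1 H:3
Element totals:
  C: 4
  H: 10

10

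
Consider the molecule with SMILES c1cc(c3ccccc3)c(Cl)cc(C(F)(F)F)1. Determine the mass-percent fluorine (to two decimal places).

22.21%

Atom tally by fragment:
  benzene ring core → C:6 H:6
  (− 3 ring H displaced by substituents)
  + C6H5 → C:6 H:5
  + Cl → Cl:1
  + CF3 → C:1 F:3
Element totals:
  C: 13
  H: 8
  Cl: 1
  F: 3
Molecular formula: C13H8ClF3.
Molar mass = 256.651 g/mol.
Mass from F: 3 × 18.998 = 56.994 g/mol.
%F = 56.994 / 256.651 × 100 = 22.21%.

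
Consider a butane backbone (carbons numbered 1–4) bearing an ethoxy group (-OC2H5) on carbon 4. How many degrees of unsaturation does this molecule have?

Atom tally by fragment:
  CH3 → C:1 H:3
  CH2 → C:1 H:2
  CH2 → C:1 H:2
  CH2OC2H5 → C:3 H:7 O:1
Element totals:
  C: 6
  H: 14
  O: 1
Molecular formula: C6H14O.
DoU = (2C + 2 + N − H − X) / 2 = (2·6 + 2 + 0 − 14 − 0) / 2 = 0.

0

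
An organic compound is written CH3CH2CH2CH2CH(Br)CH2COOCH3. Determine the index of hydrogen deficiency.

1

Atom tally by fragment:
  CH3 → C:1 H:3
  CH2 → C:1 H:2
  CH2 → C:1 H:2
  CH2 → C:1 H:2
  CH(Br) → C:1 H:1 Br:1
  CH2COOCH3 → C:3 H:5 O:2
Element totals:
  C: 8
  H: 15
  Br: 1
  O: 2
Molecular formula: C8H15BrO2.
DoU = (2C + 2 + N − H − X) / 2 = (2·8 + 2 + 0 − 15 − 1) / 2 = 1.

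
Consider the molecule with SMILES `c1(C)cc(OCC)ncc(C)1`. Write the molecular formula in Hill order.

Atom tally by fragment:
  pyridine ring core → C:5 H:5 N:1
  (− 3 ring H displaced by substituents)
  + CH3 → C:1 H:3
  + OC2H5 → C:2 H:5 O:1
  + CH3 → C:1 H:3
Element totals:
  C: 9
  H: 13
  N: 1
  O: 1

C9H13NO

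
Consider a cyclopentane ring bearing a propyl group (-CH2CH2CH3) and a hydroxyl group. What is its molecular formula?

C8H16O

Atom tally by fragment:
  cyclopentane ring core → C:5 H:10
  (− 2 ring H displaced by substituents)
  + CH2CH2CH3 → C:3 H:7
  + OH → O:1 H:1
Element totals:
  C: 8
  H: 16
  O: 1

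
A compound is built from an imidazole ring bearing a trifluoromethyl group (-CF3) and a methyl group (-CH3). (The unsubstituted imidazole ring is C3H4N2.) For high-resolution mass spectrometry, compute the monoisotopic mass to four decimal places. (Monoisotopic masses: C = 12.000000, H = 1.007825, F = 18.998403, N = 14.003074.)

150.0405

Atom tally by fragment:
  imidazole ring core → C:3 H:4 N:2
  (− 2 ring H displaced by substituents)
  + CF3 → C:1 F:3
  + CH3 → C:1 H:3
Element totals:
  C: 5
  H: 5
  F: 3
  N: 2
Molecular formula: C5H5F3N2.
  M = 5(12.0) + 5(1.007825) + 3(18.998403) + 2(14.003074)
    = 60.000000 + 5.039125 + 56.995209 + 28.006148 = 150.040482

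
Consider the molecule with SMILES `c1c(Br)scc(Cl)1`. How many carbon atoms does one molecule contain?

Atom tally by fragment:
  thiophene ring core → C:4 H:4 S:1
  (− 2 ring H displaced by substituents)
  + Br → Br:1
  + Cl → Cl:1
Element totals:
  C: 4
  H: 2
  Br: 1
  Cl: 1
  S: 1

4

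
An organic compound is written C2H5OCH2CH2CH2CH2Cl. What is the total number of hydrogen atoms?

13

Atom tally by fragment:
  C2H5OCH2 → C:3 H:7 O:1
  CH2 → C:1 H:2
  CH2 → C:1 H:2
  CH2Cl → C:1 H:2 Cl:1
Element totals:
  C: 6
  H: 13
  Cl: 1
  O: 1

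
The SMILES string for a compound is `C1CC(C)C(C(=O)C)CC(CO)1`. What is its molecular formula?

C10H18O2

Atom tally by fragment:
  cyclohexane ring core → C:6 H:12
  (− 3 ring H displaced by substituents)
  + CH3 → C:1 H:3
  + COCH3 → C:2 H:3 O:1
  + CH2OH → C:1 H:3 O:1
Element totals:
  C: 10
  H: 18
  O: 2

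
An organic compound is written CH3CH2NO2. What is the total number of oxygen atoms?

2

Element totals:
  C: 2
  H: 5
  N: 1
  O: 2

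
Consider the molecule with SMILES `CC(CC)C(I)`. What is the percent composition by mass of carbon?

30.32%

Atom tally by fragment:
  CH3 → C:1 H:3
  CH(C2H5) → C:3 H:6
  CH2I → C:1 H:2 I:1
Element totals:
  C: 5
  H: 11
  I: 1
Molecular formula: C5H11I.
Molar mass = 198.047 g/mol.
Mass from C: 5 × 12.011 = 60.055 g/mol.
%C = 60.055 / 198.047 × 100 = 30.32%.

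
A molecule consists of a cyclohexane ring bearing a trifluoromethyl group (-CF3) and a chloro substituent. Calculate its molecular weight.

186.60 g/mol

Atom tally by fragment:
  cyclohexane ring core → C:6 H:12
  (− 2 ring H displaced by substituents)
  + CF3 → C:1 F:3
  + Cl → Cl:1
Element totals:
  C: 7
  H: 10
  Cl: 1
  F: 3
Molecular formula: C7H10ClF3.
  M = 7(12.011) + 10(1.008) + 35.45 + 3(18.998)
    = 84.077 + 10.080 + 35.450 + 56.994 = 186.601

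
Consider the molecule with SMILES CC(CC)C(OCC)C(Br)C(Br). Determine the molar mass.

Atom tally by fragment:
  CH3 → C:1 H:3
  CH(C2H5) → C:3 H:6
  CH(OC2H5) → C:3 H:6 O:1
  CH(Br) → C:1 H:1 Br:1
  CH2Br → C:1 H:2 Br:1
Element totals:
  C: 9
  H: 18
  Br: 2
  O: 1
Molecular formula: C9H18Br2O.
  M = 9(12.011) + 18(1.008) + 2(79.904) + 15.999
    = 108.099 + 18.144 + 159.808 + 15.999 = 302.050

302.05 g/mol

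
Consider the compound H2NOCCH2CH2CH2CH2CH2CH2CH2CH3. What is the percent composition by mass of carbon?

68.74%

Atom tally by fragment:
  H2NOCCH2 → C:2 H:4 O:1 N:1
  CH2 → C:1 H:2
  CH2 → C:1 H:2
  CH2 → C:1 H:2
  CH2 → C:1 H:2
  CH2 → C:1 H:2
  CH2 → C:1 H:2
  CH3 → C:1 H:3
Element totals:
  C: 9
  H: 19
  N: 1
  O: 1
Molecular formula: C9H19NO.
Molar mass = 157.257 g/mol.
Mass from C: 9 × 12.011 = 108.099 g/mol.
%C = 108.099 / 157.257 × 100 = 68.74%.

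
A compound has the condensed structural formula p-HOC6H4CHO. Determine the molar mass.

Atom tally by fragment:
  benzene ring core → C:6 H:6
  (− 2 ring H displaced by substituents)
  + OH → O:1 H:1
  + CHO → C:1 H:1 O:1
Element totals:
  C: 7
  H: 6
  O: 2
Molecular formula: C7H6O2.
  M = 7(12.011) + 6(1.008) + 2(15.999)
    = 84.077 + 6.048 + 31.998 = 122.123

122.12 g/mol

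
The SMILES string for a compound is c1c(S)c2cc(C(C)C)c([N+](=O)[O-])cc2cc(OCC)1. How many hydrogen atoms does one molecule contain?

17

Atom tally by fragment:
  naphthalene ring system core → C:10 H:8
  (− 4 ring H displaced by substituents)
  + SH → S:1 H:1
  + CH(CH3)2 → C:3 H:7
  + NO2 → N:1 O:2
  + OC2H5 → C:2 H:5 O:1
Element totals:
  C: 15
  H: 17
  N: 1
  O: 3
  S: 1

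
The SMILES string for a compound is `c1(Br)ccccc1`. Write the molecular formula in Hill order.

Atom tally by fragment:
  benzene ring core → C:6 H:6
  (− 1 ring H displaced by substituents)
  + Br → Br:1
Element totals:
  C: 6
  H: 5
  Br: 1

C6H5Br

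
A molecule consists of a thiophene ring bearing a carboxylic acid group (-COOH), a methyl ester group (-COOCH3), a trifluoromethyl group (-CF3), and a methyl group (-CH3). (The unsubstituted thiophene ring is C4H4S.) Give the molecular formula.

C9H7F3O4S

Atom tally by fragment:
  thiophene ring core → C:4 H:4 S:1
  (− 4 ring H displaced by substituents)
  + COOH → C:1 H:1 O:2
  + COOCH3 → C:2 H:3 O:2
  + CF3 → C:1 F:3
  + CH3 → C:1 H:3
Element totals:
  C: 9
  H: 7
  F: 3
  O: 4
  S: 1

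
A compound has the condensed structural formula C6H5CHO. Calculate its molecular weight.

Element totals:
  C: 7
  H: 6
  O: 1
Molecular formula: C7H6O.
  M = 7(12.011) + 6(1.008) + 15.999
    = 84.077 + 6.048 + 15.999 = 106.124

106.12 g/mol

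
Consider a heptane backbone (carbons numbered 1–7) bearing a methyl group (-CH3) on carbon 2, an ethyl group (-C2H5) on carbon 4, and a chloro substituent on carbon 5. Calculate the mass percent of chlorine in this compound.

20.06%

Atom tally by fragment:
  CH3 → C:1 H:3
  CH(CH3) → C:2 H:4
  CH2 → C:1 H:2
  CH(C2H5) → C:3 H:6
  CH(Cl) → C:1 H:1 Cl:1
  CH2 → C:1 H:2
  CH3 → C:1 H:3
Element totals:
  C: 10
  H: 21
  Cl: 1
Molecular formula: C10H21Cl.
Molar mass = 176.728 g/mol.
Mass from Cl: 1 × 35.45 = 35.450 g/mol.
%Cl = 35.450 / 176.728 × 100 = 20.06%.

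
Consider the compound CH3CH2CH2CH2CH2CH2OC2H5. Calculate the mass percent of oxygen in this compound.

12.29%

Atom tally by fragment:
  CH3 → C:1 H:3
  CH2 → C:1 H:2
  CH2 → C:1 H:2
  CH2 → C:1 H:2
  CH2 → C:1 H:2
  CH2OC2H5 → C:3 H:7 O:1
Element totals:
  C: 8
  H: 18
  O: 1
Molecular formula: C8H18O.
Molar mass = 130.231 g/mol.
Mass from O: 1 × 15.999 = 15.999 g/mol.
%O = 15.999 / 130.231 × 100 = 12.29%.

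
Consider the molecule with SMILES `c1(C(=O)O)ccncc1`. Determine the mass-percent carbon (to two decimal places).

58.54%

Atom tally by fragment:
  pyridine ring core → C:5 H:5 N:1
  (− 1 ring H displaced by substituents)
  + COOH → C:1 H:1 O:2
Element totals:
  C: 6
  H: 5
  N: 1
  O: 2
Molecular formula: C6H5NO2.
Molar mass = 123.111 g/mol.
Mass from C: 6 × 12.011 = 72.066 g/mol.
%C = 72.066 / 123.111 × 100 = 58.54%.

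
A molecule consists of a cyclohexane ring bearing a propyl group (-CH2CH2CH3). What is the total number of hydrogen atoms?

Atom tally by fragment:
  cyclohexane ring core → C:6 H:12
  (− 1 ring H displaced by substituents)
  + CH2CH2CH3 → C:3 H:7
Element totals:
  C: 9
  H: 18

18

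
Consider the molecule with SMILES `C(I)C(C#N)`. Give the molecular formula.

C3H4IN

Atom tally by fragment:
  ICH2 → C:1 H:2 I:1
  CH2CN → C:2 H:2 N:1
Element totals:
  C: 3
  H: 4
  I: 1
  N: 1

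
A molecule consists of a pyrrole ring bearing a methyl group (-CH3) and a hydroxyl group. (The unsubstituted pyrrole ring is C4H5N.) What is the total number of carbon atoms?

5

Atom tally by fragment:
  pyrrole ring core → C:4 H:5 N:1
  (− 2 ring H displaced by substituents)
  + CH3 → C:1 H:3
  + OH → O:1 H:1
Element totals:
  C: 5
  H: 7
  N: 1
  O: 1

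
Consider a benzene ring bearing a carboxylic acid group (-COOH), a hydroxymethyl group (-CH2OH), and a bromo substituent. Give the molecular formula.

C8H7BrO3

Atom tally by fragment:
  benzene ring core → C:6 H:6
  (− 3 ring H displaced by substituents)
  + COOH → C:1 H:1 O:2
  + CH2OH → C:1 H:3 O:1
  + Br → Br:1
Element totals:
  C: 8
  H: 7
  Br: 1
  O: 3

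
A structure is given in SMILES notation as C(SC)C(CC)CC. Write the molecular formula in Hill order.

Atom tally by fragment:
  CH3SCH2 → C:2 H:5 S:1
  CH(C2H5) → C:3 H:6
  CH2 → C:1 H:2
  CH3 → C:1 H:3
Element totals:
  C: 7
  H: 16
  S: 1

C7H16S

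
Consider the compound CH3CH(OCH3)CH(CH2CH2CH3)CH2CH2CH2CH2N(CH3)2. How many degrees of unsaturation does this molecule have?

0

Atom tally by fragment:
  CH3 → C:1 H:3
  CH(OCH3) → C:2 H:4 O:1
  CH(CH2CH2CH3) → C:4 H:8
  CH2 → C:1 H:2
  CH2 → C:1 H:2
  CH2 → C:1 H:2
  CH2N(CH3)2 → C:3 H:8 N:1
Element totals:
  C: 13
  H: 29
  N: 1
  O: 1
Molecular formula: C13H29NO.
DoU = (2C + 2 + N − H − X) / 2 = (2·13 + 2 + 1 − 29 − 0) / 2 = 0.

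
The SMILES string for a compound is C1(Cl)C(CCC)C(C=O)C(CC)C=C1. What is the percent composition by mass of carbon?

67.12%

Atom tally by fragment:
  cyclohexene ring core → C:6 H:10
  (− 4 ring H displaced by substituents)
  + Cl → Cl:1
  + CH2CH2CH3 → C:3 H:7
  + CHO → C:1 H:1 O:1
  + C2H5 → C:2 H:5
Element totals:
  C: 12
  H: 19
  Cl: 1
  O: 1
Molecular formula: C12H19ClO.
Molar mass = 214.733 g/mol.
Mass from C: 12 × 12.011 = 144.132 g/mol.
%C = 144.132 / 214.733 × 100 = 67.12%.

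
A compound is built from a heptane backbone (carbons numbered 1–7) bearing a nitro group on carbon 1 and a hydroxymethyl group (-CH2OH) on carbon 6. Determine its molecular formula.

Atom tally by fragment:
  O2NCH2 → C:1 H:2 N:1 O:2
  CH2 → C:1 H:2
  CH2 → C:1 H:2
  CH2 → C:1 H:2
  CH2 → C:1 H:2
  CH(CH2OH) → C:2 H:4 O:1
  CH3 → C:1 H:3
Element totals:
  C: 8
  H: 17
  N: 1
  O: 3

C8H17NO3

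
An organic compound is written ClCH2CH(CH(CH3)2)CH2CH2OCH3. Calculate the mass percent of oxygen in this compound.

Element totals:
  C: 8
  H: 17
  Cl: 1
  O: 1
Molecular formula: C8H17ClO.
Molar mass = 164.673 g/mol.
Mass from O: 1 × 15.999 = 15.999 g/mol.
%O = 15.999 / 164.673 × 100 = 9.72%.

9.72%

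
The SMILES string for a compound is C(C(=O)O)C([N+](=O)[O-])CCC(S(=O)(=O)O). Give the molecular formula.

Atom tally by fragment:
  HOOCCH2 → C:2 H:3 O:2
  CH(NO2) → C:1 H:1 N:1 O:2
  CH2 → C:1 H:2
  CH2 → C:1 H:2
  CH2SO3H → C:1 H:3 S:1 O:3
Element totals:
  C: 6
  H: 11
  N: 1
  O: 7
  S: 1

C6H11NO7S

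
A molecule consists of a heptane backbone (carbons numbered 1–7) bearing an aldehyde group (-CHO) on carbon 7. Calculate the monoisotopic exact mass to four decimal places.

128.1201

Atom tally by fragment:
  CH3 → C:1 H:3
  CH2 → C:1 H:2
  CH2 → C:1 H:2
  CH2 → C:1 H:2
  CH2 → C:1 H:2
  CH2 → C:1 H:2
  CH2CHO → C:2 H:3 O:1
Element totals:
  C: 8
  H: 16
  O: 1
Molecular formula: C8H16O.
  M = 8(12.0) + 16(1.007825) + 15.994915
    = 96.000000 + 16.125200 + 15.994915 = 128.120115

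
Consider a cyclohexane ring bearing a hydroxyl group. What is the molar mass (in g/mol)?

100.16 g/mol

Atom tally by fragment:
  cyclohexane ring core → C:6 H:12
  (− 1 ring H displaced by substituents)
  + OH → O:1 H:1
Element totals:
  C: 6
  H: 12
  O: 1
Molecular formula: C6H12O.
  M = 6(12.011) + 12(1.008) + 15.999
    = 72.066 + 12.096 + 15.999 = 100.161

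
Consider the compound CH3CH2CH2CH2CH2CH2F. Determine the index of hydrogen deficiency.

Atom tally by fragment:
  CH3 → C:1 H:3
  CH2 → C:1 H:2
  CH2 → C:1 H:2
  CH2 → C:1 H:2
  CH2 → C:1 H:2
  CH2F → C:1 H:2 F:1
Element totals:
  C: 6
  H: 13
  F: 1
Molecular formula: C6H13F.
DoU = (2C + 2 + N − H − X) / 2 = (2·6 + 2 + 0 − 13 − 1) / 2 = 0.

0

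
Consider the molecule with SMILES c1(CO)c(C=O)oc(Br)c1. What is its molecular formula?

Atom tally by fragment:
  furan ring core → C:4 H:4 O:1
  (− 3 ring H displaced by substituents)
  + CH2OH → C:1 H:3 O:1
  + CHO → C:1 H:1 O:1
  + Br → Br:1
Element totals:
  C: 6
  H: 5
  Br: 1
  O: 3

C6H5BrO3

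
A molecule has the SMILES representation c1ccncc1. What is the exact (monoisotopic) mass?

79.0422

Atom tally by fragment:
  pyridine ring core → C:5 H:5 N:1
Element totals:
  C: 5
  H: 5
  N: 1
Molecular formula: C5H5N.
  M = 5(12.0) + 5(1.007825) + 14.003074
    = 60.000000 + 5.039125 + 14.003074 = 79.042199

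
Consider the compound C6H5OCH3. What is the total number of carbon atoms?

Element totals:
  C: 7
  H: 8
  O: 1

7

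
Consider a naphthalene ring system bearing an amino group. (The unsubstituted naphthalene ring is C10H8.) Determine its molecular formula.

C10H9N

Atom tally by fragment:
  naphthalene ring system core → C:10 H:8
  (− 1 ring H displaced by substituents)
  + NH2 → N:1 H:2
Element totals:
  C: 10
  H: 9
  N: 1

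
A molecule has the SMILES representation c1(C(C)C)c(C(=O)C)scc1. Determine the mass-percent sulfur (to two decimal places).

19.05%

Atom tally by fragment:
  thiophene ring core → C:4 H:4 S:1
  (− 2 ring H displaced by substituents)
  + CH(CH3)2 → C:3 H:7
  + COCH3 → C:2 H:3 O:1
Element totals:
  C: 9
  H: 12
  O: 1
  S: 1
Molecular formula: C9H12OS.
Molar mass = 168.254 g/mol.
Mass from S: 1 × 32.06 = 32.060 g/mol.
%S = 32.060 / 168.254 × 100 = 19.05%.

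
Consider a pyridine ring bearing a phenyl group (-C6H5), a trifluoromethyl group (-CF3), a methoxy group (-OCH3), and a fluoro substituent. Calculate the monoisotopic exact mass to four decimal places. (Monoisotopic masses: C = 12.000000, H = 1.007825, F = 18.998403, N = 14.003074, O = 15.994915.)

271.0620

Atom tally by fragment:
  pyridine ring core → C:5 H:5 N:1
  (− 4 ring H displaced by substituents)
  + C6H5 → C:6 H:5
  + CF3 → C:1 F:3
  + OCH3 → C:1 H:3 O:1
  + F → F:1
Element totals:
  C: 13
  H: 9
  F: 4
  N: 1
  O: 1
Molecular formula: C13H9F4NO.
  M = 13(12.0) + 9(1.007825) + 4(18.998403) + 14.003074 + 15.994915
    = 156.000000 + 9.070425 + 75.993612 + 14.003074 + 15.994915 = 271.062026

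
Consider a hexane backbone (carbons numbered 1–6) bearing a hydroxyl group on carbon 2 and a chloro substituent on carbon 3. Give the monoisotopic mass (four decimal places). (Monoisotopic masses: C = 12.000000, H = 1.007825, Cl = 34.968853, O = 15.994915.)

136.0655

Atom tally by fragment:
  CH3 → C:1 H:3
  CH(OH) → C:1 H:2 O:1
  CH(Cl) → C:1 H:1 Cl:1
  CH2 → C:1 H:2
  CH2 → C:1 H:2
  CH3 → C:1 H:3
Element totals:
  C: 6
  H: 13
  Cl: 1
  O: 1
Molecular formula: C6H13ClO.
  M = 6(12.0) + 13(1.007825) + 34.968853 + 15.994915
    = 72.000000 + 13.101725 + 34.968853 + 15.994915 = 136.065493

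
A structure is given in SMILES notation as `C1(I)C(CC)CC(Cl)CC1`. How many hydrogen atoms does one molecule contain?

Atom tally by fragment:
  cyclohexane ring core → C:6 H:12
  (− 3 ring H displaced by substituents)
  + I → I:1
  + C2H5 → C:2 H:5
  + Cl → Cl:1
Element totals:
  C: 8
  H: 14
  Cl: 1
  I: 1

14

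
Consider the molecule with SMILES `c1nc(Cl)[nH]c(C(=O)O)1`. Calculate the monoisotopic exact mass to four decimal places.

Atom tally by fragment:
  imidazole ring core → C:3 H:4 N:2
  (− 2 ring H displaced by substituents)
  + Cl → Cl:1
  + COOH → C:1 H:1 O:2
Element totals:
  C: 4
  H: 3
  Cl: 1
  N: 2
  O: 2
Molecular formula: C4H3ClN2O2.
  M = 4(12.0) + 3(1.007825) + 34.968853 + 2(14.003074) + 2(15.994915)
    = 48.000000 + 3.023475 + 34.968853 + 28.006148 + 31.989830 = 145.988306

145.9883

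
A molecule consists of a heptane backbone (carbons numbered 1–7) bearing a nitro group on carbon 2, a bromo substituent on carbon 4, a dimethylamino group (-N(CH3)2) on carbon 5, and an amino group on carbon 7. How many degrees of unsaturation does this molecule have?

1

Atom tally by fragment:
  CH3 → C:1 H:3
  CH(NO2) → C:1 H:1 N:1 O:2
  CH2 → C:1 H:2
  CH(Br) → C:1 H:1 Br:1
  CH(N(CH3)2) → C:3 H:7 N:1
  CH2 → C:1 H:2
  CH2NH2 → C:1 H:4 N:1
Element totals:
  C: 9
  H: 20
  Br: 1
  N: 3
  O: 2
Molecular formula: C9H20BrN3O2.
DoU = (2C + 2 + N − H − X) / 2 = (2·9 + 2 + 3 − 20 − 1) / 2 = 1.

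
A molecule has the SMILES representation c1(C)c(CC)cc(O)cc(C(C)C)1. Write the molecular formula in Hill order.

Atom tally by fragment:
  benzene ring core → C:6 H:6
  (− 4 ring H displaced by substituents)
  + CH3 → C:1 H:3
  + C2H5 → C:2 H:5
  + OH → O:1 H:1
  + CH(CH3)2 → C:3 H:7
Element totals:
  C: 12
  H: 18
  O: 1

C12H18O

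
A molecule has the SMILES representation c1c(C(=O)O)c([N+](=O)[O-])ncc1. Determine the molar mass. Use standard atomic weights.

Atom tally by fragment:
  pyridine ring core → C:5 H:5 N:1
  (− 2 ring H displaced by substituents)
  + COOH → C:1 H:1 O:2
  + NO2 → N:1 O:2
Element totals:
  C: 6
  H: 4
  N: 2
  O: 4
Molecular formula: C6H4N2O4.
  M = 6(12.011) + 4(1.008) + 2(14.007) + 4(15.999)
    = 72.066 + 4.032 + 28.014 + 63.996 = 168.108

168.11 g/mol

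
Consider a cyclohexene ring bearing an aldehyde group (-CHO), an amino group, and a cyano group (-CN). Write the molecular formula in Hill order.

C8H10N2O

Atom tally by fragment:
  cyclohexene ring core → C:6 H:10
  (− 3 ring H displaced by substituents)
  + CHO → C:1 H:1 O:1
  + NH2 → N:1 H:2
  + CN → C:1 N:1
Element totals:
  C: 8
  H: 10
  N: 2
  O: 1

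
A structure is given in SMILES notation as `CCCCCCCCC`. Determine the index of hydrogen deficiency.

Atom tally by fragment:
  CH3 → C:1 H:3
  CH2 → C:1 H:2
  CH2 → C:1 H:2
  CH2 → C:1 H:2
  CH2 → C:1 H:2
  CH2 → C:1 H:2
  CH2 → C:1 H:2
  CH2 → C:1 H:2
  CH3 → C:1 H:3
Element totals:
  C: 9
  H: 20
Molecular formula: C9H20.
DoU = (2C + 2 + N − H − X) / 2 = (2·9 + 2 + 0 − 20 − 0) / 2 = 0.

0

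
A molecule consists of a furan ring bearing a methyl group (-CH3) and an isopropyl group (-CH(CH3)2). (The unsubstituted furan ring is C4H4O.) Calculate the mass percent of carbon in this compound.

Atom tally by fragment:
  furan ring core → C:4 H:4 O:1
  (− 2 ring H displaced by substituents)
  + CH3 → C:1 H:3
  + CH(CH3)2 → C:3 H:7
Element totals:
  C: 8
  H: 12
  O: 1
Molecular formula: C8H12O.
Molar mass = 124.183 g/mol.
Mass from C: 8 × 12.011 = 96.088 g/mol.
%C = 96.088 / 124.183 × 100 = 77.38%.

77.38%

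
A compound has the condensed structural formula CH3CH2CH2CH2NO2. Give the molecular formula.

Element totals:
  C: 4
  H: 9
  N: 1
  O: 2

C4H9NO2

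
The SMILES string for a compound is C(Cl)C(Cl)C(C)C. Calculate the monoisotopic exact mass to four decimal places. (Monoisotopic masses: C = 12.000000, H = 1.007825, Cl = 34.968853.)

Atom tally by fragment:
  ClCH2 → C:1 H:2 Cl:1
  CH(Cl) → C:1 H:1 Cl:1
  CH(CH3) → C:2 H:4
  CH3 → C:1 H:3
Element totals:
  C: 5
  H: 10
  Cl: 2
Molecular formula: C5H10Cl2.
  M = 5(12.0) + 10(1.007825) + 2(34.968853)
    = 60.000000 + 10.078250 + 69.937706 = 140.015956

140.0160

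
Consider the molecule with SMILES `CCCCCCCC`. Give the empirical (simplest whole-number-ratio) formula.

Atom tally by fragment:
  CH3 → C:1 H:3
  CH2 → C:1 H:2
  CH2 → C:1 H:2
  CH2 → C:1 H:2
  CH2 → C:1 H:2
  CH2 → C:1 H:2
  CH2 → C:1 H:2
  CH3 → C:1 H:3
Element totals:
  C: 8
  H: 18
Molecular formula: C8H18.
gcd of subscripts = 2; dividing each by 2:
  C: 8/2 = 4
  H: 18/2 = 9

C4H9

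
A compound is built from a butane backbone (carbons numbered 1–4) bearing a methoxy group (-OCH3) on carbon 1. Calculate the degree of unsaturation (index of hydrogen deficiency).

0

Atom tally by fragment:
  CH3OCH2 → C:2 H:5 O:1
  CH2 → C:1 H:2
  CH2 → C:1 H:2
  CH3 → C:1 H:3
Element totals:
  C: 5
  H: 12
  O: 1
Molecular formula: C5H12O.
DoU = (2C + 2 + N − H − X) / 2 = (2·5 + 2 + 0 − 12 − 0) / 2 = 0.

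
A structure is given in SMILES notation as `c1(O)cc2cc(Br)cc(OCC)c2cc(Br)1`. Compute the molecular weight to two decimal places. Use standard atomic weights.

Atom tally by fragment:
  naphthalene ring system core → C:10 H:8
  (− 4 ring H displaced by substituents)
  + OH → O:1 H:1
  + Br → Br:1
  + OC2H5 → C:2 H:5 O:1
  + Br → Br:1
Element totals:
  C: 12
  H: 10
  Br: 2
  O: 2
Molecular formula: C12H10Br2O2.
  M = 12(12.011) + 10(1.008) + 2(79.904) + 2(15.999)
    = 144.132 + 10.080 + 159.808 + 31.998 = 346.018

346.02 g/mol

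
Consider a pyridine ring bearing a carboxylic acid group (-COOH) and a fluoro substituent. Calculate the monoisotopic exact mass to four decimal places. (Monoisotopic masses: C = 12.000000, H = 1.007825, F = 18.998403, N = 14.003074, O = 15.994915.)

Atom tally by fragment:
  pyridine ring core → C:5 H:5 N:1
  (− 2 ring H displaced by substituents)
  + COOH → C:1 H:1 O:2
  + F → F:1
Element totals:
  C: 6
  H: 4
  F: 1
  N: 1
  O: 2
Molecular formula: C6H4FNO2.
  M = 6(12.0) + 4(1.007825) + 18.998403 + 14.003074 + 2(15.994915)
    = 72.000000 + 4.031300 + 18.998403 + 14.003074 + 31.989830 = 141.022607

141.0226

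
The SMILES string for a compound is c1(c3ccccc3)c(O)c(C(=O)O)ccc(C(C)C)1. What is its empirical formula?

C16H16O3

Atom tally by fragment:
  benzene ring core → C:6 H:6
  (− 4 ring H displaced by substituents)
  + C6H5 → C:6 H:5
  + OH → O:1 H:1
  + COOH → C:1 H:1 O:2
  + CH(CH3)2 → C:3 H:7
Element totals:
  C: 16
  H: 16
  O: 3
Molecular formula: C16H16O3.
gcd of subscripts (16, 16, 3) = 1, so the empirical formula equals the molecular formula.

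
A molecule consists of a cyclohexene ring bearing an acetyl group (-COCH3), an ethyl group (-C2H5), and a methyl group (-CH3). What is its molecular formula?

Atom tally by fragment:
  cyclohexene ring core → C:6 H:10
  (− 3 ring H displaced by substituents)
  + COCH3 → C:2 H:3 O:1
  + C2H5 → C:2 H:5
  + CH3 → C:1 H:3
Element totals:
  C: 11
  H: 18
  O: 1

C11H18O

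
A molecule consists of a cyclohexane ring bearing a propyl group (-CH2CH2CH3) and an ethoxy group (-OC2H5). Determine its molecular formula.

Atom tally by fragment:
  cyclohexane ring core → C:6 H:12
  (− 2 ring H displaced by substituents)
  + CH2CH2CH3 → C:3 H:7
  + OC2H5 → C:2 H:5 O:1
Element totals:
  C: 11
  H: 22
  O: 1

C11H22O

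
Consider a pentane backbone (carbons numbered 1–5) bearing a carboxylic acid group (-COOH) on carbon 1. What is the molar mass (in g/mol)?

Atom tally by fragment:
  HOOCCH2 → C:2 H:3 O:2
  CH2 → C:1 H:2
  CH2 → C:1 H:2
  CH2 → C:1 H:2
  CH3 → C:1 H:3
Element totals:
  C: 6
  H: 12
  O: 2
Molecular formula: C6H12O2.
  M = 6(12.011) + 12(1.008) + 2(15.999)
    = 72.066 + 12.096 + 31.998 = 116.160

116.16 g/mol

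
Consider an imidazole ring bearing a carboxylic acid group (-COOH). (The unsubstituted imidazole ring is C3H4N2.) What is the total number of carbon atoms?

4

Atom tally by fragment:
  imidazole ring core → C:3 H:4 N:2
  (− 1 ring H displaced by substituents)
  + COOH → C:1 H:1 O:2
Element totals:
  C: 4
  H: 4
  N: 2
  O: 2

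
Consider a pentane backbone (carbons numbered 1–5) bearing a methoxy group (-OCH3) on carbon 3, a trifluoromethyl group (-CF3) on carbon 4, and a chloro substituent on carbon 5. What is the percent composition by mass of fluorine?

27.85%

Atom tally by fragment:
  CH3 → C:1 H:3
  CH2 → C:1 H:2
  CH(OCH3) → C:2 H:4 O:1
  CH(CF3) → C:2 H:1 F:3
  CH2Cl → C:1 H:2 Cl:1
Element totals:
  C: 7
  H: 12
  Cl: 1
  F: 3
  O: 1
Molecular formula: C7H12ClF3O.
Molar mass = 204.616 g/mol.
Mass from F: 3 × 18.998 = 56.994 g/mol.
%F = 56.994 / 204.616 × 100 = 27.85%.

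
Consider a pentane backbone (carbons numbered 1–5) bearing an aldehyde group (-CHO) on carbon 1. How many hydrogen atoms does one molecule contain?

12

Atom tally by fragment:
  OHCCH2 → C:2 H:3 O:1
  CH2 → C:1 H:2
  CH2 → C:1 H:2
  CH2 → C:1 H:2
  CH3 → C:1 H:3
Element totals:
  C: 6
  H: 12
  O: 1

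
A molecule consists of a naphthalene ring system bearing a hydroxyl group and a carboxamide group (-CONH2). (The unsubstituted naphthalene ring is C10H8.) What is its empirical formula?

C11H9NO2

Atom tally by fragment:
  naphthalene ring system core → C:10 H:8
  (− 2 ring H displaced by substituents)
  + OH → O:1 H:1
  + CONH2 → C:1 H:2 O:1 N:1
Element totals:
  C: 11
  H: 9
  N: 1
  O: 2
Molecular formula: C11H9NO2.
gcd of subscripts (11, 9, 1, 2) = 1, so the empirical formula equals the molecular formula.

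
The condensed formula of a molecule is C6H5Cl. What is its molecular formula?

C6H5Cl

Element totals:
  C: 6
  H: 5
  Cl: 1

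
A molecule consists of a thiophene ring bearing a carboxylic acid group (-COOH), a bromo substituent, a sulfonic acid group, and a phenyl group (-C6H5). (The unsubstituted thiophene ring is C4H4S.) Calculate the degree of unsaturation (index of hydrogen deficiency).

8

Atom tally by fragment:
  thiophene ring core → C:4 H:4 S:1
  (− 4 ring H displaced by substituents)
  + COOH → C:1 H:1 O:2
  + Br → Br:1
  + SO3H → S:1 O:3 H:1
  + C6H5 → C:6 H:5
Element totals:
  C: 11
  H: 7
  Br: 1
  O: 5
  S: 2
Molecular formula: C11H7BrO5S2.
DoU = (2C + 2 + N − H − X) / 2 = (2·11 + 2 + 0 − 7 − 1) / 2 = 8.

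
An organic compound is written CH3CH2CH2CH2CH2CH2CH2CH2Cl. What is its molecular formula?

Element totals:
  C: 8
  H: 17
  Cl: 1

C8H17Cl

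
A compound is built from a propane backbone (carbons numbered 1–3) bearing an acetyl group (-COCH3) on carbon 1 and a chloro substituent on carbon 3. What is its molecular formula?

C5H9ClO

Atom tally by fragment:
  CH3COCH2 → C:3 H:5 O:1
  CH2 → C:1 H:2
  CH2Cl → C:1 H:2 Cl:1
Element totals:
  C: 5
  H: 9
  Cl: 1
  O: 1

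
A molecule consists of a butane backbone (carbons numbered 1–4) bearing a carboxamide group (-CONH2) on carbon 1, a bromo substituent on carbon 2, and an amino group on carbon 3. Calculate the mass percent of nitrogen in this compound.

14.36%

Atom tally by fragment:
  H2NOCCH2 → C:2 H:4 O:1 N:1
  CH(Br) → C:1 H:1 Br:1
  CH(NH2) → C:1 H:3 N:1
  CH3 → C:1 H:3
Element totals:
  C: 5
  H: 11
  Br: 1
  N: 2
  O: 1
Molecular formula: C5H11BrN2O.
Molar mass = 195.060 g/mol.
Mass from N: 2 × 14.007 = 28.014 g/mol.
%N = 28.014 / 195.060 × 100 = 14.36%.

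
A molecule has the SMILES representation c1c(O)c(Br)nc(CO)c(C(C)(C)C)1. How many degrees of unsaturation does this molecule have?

4

Atom tally by fragment:
  pyridine ring core → C:5 H:5 N:1
  (− 4 ring H displaced by substituents)
  + OH → O:1 H:1
  + Br → Br:1
  + CH2OH → C:1 H:3 O:1
  + C(CH3)3 → C:4 H:9
Element totals:
  C: 10
  H: 14
  Br: 1
  N: 1
  O: 2
Molecular formula: C10H14BrNO2.
DoU = (2C + 2 + N − H − X) / 2 = (2·10 + 2 + 1 − 14 − 1) / 2 = 4.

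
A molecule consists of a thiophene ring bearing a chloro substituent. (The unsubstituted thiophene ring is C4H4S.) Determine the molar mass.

118.58 g/mol

Atom tally by fragment:
  thiophene ring core → C:4 H:4 S:1
  (− 1 ring H displaced by substituents)
  + Cl → Cl:1
Element totals:
  C: 4
  H: 3
  Cl: 1
  S: 1
Molecular formula: C4H3ClS.
  M = 4(12.011) + 3(1.008) + 35.45 + 32.06
    = 48.044 + 3.024 + 35.450 + 32.060 = 118.578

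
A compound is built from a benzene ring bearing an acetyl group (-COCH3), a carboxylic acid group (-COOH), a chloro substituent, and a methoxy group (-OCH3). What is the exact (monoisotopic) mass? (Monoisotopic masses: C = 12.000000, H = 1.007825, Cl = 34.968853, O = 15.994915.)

Atom tally by fragment:
  benzene ring core → C:6 H:6
  (− 4 ring H displaced by substituents)
  + COCH3 → C:2 H:3 O:1
  + COOH → C:1 H:1 O:2
  + Cl → Cl:1
  + OCH3 → C:1 H:3 O:1
Element totals:
  C: 10
  H: 9
  Cl: 1
  O: 4
Molecular formula: C10H9ClO4.
  M = 10(12.0) + 9(1.007825) + 34.968853 + 4(15.994915)
    = 120.000000 + 9.070425 + 34.968853 + 63.979660 = 228.018938

228.0189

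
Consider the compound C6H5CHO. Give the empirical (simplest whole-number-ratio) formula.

Atom tally by fragment:
  benzene ring core → C:6 H:6
  (− 1 ring H displaced by substituents)
  + CHO → C:1 H:1 O:1
Element totals:
  C: 7
  H: 6
  O: 1
Molecular formula: C7H6O.
gcd of subscripts (7, 6, 1) = 1, so the empirical formula equals the molecular formula.

C7H6O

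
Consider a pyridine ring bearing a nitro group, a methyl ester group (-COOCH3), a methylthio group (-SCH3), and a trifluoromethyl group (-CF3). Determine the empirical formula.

C9H7F3N2O4S

Atom tally by fragment:
  pyridine ring core → C:5 H:5 N:1
  (− 4 ring H displaced by substituents)
  + NO2 → N:1 O:2
  + COOCH3 → C:2 H:3 O:2
  + SCH3 → C:1 H:3 S:1
  + CF3 → C:1 F:3
Element totals:
  C: 9
  H: 7
  F: 3
  N: 2
  O: 4
  S: 1
Molecular formula: C9H7F3N2O4S.
gcd of subscripts (9, 3, 7, 2, 4, 1) = 1, so the empirical formula equals the molecular formula.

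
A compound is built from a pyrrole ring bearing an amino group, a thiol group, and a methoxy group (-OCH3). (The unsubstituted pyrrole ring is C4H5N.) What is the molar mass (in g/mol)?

144.19 g/mol

Atom tally by fragment:
  pyrrole ring core → C:4 H:5 N:1
  (− 3 ring H displaced by substituents)
  + NH2 → N:1 H:2
  + SH → S:1 H:1
  + OCH3 → C:1 H:3 O:1
Element totals:
  C: 5
  H: 8
  N: 2
  O: 1
  S: 1
Molecular formula: C5H8N2OS.
  M = 5(12.011) + 8(1.008) + 2(14.007) + 15.999 + 32.06
    = 60.055 + 8.064 + 28.014 + 15.999 + 32.060 = 144.192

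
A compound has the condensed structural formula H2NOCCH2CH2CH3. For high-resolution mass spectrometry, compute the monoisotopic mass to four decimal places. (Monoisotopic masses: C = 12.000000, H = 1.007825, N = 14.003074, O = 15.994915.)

87.0684

Atom tally by fragment:
  H2NOCCH2 → C:2 H:4 O:1 N:1
  CH2 → C:1 H:2
  CH3 → C:1 H:3
Element totals:
  C: 4
  H: 9
  N: 1
  O: 1
Molecular formula: C4H9NO.
  M = 4(12.0) + 9(1.007825) + 14.003074 + 15.994915
    = 48.000000 + 9.070425 + 14.003074 + 15.994915 = 87.068414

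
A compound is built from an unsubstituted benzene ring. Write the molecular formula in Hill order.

Atom tally by fragment:
  benzene ring core → C:6 H:6
Element totals:
  C: 6
  H: 6

C6H6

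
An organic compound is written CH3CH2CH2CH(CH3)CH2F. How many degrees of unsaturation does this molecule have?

Atom tally by fragment:
  CH3 → C:1 H:3
  CH2 → C:1 H:2
  CH2 → C:1 H:2
  CH(CH3) → C:2 H:4
  CH2F → C:1 H:2 F:1
Element totals:
  C: 6
  H: 13
  F: 1
Molecular formula: C6H13F.
DoU = (2C + 2 + N − H − X) / 2 = (2·6 + 2 + 0 − 13 − 1) / 2 = 0.

0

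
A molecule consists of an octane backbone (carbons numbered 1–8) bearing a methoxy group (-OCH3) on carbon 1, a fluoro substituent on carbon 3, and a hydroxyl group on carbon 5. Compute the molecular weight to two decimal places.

Atom tally by fragment:
  CH3OCH2 → C:2 H:5 O:1
  CH2 → C:1 H:2
  CH(F) → C:1 H:1 F:1
  CH2 → C:1 H:2
  CH(OH) → C:1 H:2 O:1
  CH2 → C:1 H:2
  CH2 → C:1 H:2
  CH3 → C:1 H:3
Element totals:
  C: 9
  H: 19
  F: 1
  O: 2
Molecular formula: C9H19FO2.
  M = 9(12.011) + 19(1.008) + 18.998 + 2(15.999)
    = 108.099 + 19.152 + 18.998 + 31.998 = 178.247

178.25 g/mol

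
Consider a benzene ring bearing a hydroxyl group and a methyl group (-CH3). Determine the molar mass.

108.14 g/mol

Atom tally by fragment:
  benzene ring core → C:6 H:6
  (− 2 ring H displaced by substituents)
  + OH → O:1 H:1
  + CH3 → C:1 H:3
Element totals:
  C: 7
  H: 8
  O: 1
Molecular formula: C7H8O.
  M = 7(12.011) + 8(1.008) + 15.999
    = 84.077 + 8.064 + 15.999 = 108.140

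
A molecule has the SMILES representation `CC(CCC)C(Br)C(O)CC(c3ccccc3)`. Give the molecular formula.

Atom tally by fragment:
  CH3 → C:1 H:3
  CH(CH2CH2CH3) → C:4 H:8
  CH(Br) → C:1 H:1 Br:1
  CH(OH) → C:1 H:2 O:1
  CH2 → C:1 H:2
  CH2C6H5 → C:7 H:7
Element totals:
  C: 15
  H: 23
  Br: 1
  O: 1

C15H23BrO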